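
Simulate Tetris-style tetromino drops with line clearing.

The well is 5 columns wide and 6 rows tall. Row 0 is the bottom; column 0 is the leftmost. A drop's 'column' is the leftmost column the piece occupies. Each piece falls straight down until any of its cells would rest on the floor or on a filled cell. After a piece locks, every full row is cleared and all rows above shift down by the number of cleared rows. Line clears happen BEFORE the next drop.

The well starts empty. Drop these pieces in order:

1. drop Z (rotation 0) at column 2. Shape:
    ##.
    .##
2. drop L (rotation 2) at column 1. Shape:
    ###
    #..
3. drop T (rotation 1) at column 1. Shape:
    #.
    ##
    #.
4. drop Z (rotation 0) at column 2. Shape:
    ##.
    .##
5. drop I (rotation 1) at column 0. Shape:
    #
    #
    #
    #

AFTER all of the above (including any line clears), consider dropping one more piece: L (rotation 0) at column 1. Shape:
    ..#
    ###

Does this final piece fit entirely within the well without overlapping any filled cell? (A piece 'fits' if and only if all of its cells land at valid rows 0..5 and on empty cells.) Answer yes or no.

Answer: no

Derivation:
Drop 1: Z rot0 at col 2 lands with bottom-row=0; cleared 0 line(s) (total 0); column heights now [0 0 2 2 1], max=2
Drop 2: L rot2 at col 1 lands with bottom-row=1; cleared 0 line(s) (total 0); column heights now [0 3 3 3 1], max=3
Drop 3: T rot1 at col 1 lands with bottom-row=3; cleared 0 line(s) (total 0); column heights now [0 6 5 3 1], max=6
Drop 4: Z rot0 at col 2 lands with bottom-row=4; cleared 0 line(s) (total 0); column heights now [0 6 6 6 5], max=6
Drop 5: I rot1 at col 0 lands with bottom-row=0; cleared 0 line(s) (total 0); column heights now [4 6 6 6 5], max=6
Test piece L rot0 at col 1 (width 3): heights before test = [4 6 6 6 5]; fits = False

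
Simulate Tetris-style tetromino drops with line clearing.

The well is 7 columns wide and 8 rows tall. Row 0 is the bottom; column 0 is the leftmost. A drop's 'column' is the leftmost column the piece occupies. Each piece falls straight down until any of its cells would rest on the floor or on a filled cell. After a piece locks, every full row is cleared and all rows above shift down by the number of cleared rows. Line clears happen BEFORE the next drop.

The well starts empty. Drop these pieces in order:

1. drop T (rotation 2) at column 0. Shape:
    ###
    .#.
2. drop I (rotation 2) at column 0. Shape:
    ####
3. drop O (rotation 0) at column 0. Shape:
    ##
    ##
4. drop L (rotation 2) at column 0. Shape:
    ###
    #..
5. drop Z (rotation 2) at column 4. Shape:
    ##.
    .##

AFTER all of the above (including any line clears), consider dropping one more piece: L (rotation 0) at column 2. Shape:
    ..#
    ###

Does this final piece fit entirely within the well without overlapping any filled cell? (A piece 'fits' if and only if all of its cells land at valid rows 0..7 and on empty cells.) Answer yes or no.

Drop 1: T rot2 at col 0 lands with bottom-row=0; cleared 0 line(s) (total 0); column heights now [2 2 2 0 0 0 0], max=2
Drop 2: I rot2 at col 0 lands with bottom-row=2; cleared 0 line(s) (total 0); column heights now [3 3 3 3 0 0 0], max=3
Drop 3: O rot0 at col 0 lands with bottom-row=3; cleared 0 line(s) (total 0); column heights now [5 5 3 3 0 0 0], max=5
Drop 4: L rot2 at col 0 lands with bottom-row=5; cleared 0 line(s) (total 0); column heights now [7 7 7 3 0 0 0], max=7
Drop 5: Z rot2 at col 4 lands with bottom-row=0; cleared 0 line(s) (total 0); column heights now [7 7 7 3 2 2 1], max=7
Test piece L rot0 at col 2 (width 3): heights before test = [7 7 7 3 2 2 1]; fits = False

Answer: no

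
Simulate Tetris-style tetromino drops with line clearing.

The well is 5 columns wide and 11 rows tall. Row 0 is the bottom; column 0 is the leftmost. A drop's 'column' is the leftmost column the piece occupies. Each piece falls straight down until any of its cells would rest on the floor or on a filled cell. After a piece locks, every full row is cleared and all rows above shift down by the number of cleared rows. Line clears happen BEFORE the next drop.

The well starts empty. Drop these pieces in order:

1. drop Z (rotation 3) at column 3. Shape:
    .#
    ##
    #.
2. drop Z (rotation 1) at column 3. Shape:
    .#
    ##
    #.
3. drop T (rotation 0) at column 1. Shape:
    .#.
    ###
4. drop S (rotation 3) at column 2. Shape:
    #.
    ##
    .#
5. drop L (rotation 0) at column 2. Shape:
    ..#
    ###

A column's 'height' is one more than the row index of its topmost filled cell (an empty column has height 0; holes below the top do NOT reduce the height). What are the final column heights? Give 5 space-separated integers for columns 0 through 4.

Drop 1: Z rot3 at col 3 lands with bottom-row=0; cleared 0 line(s) (total 0); column heights now [0 0 0 2 3], max=3
Drop 2: Z rot1 at col 3 lands with bottom-row=2; cleared 0 line(s) (total 0); column heights now [0 0 0 4 5], max=5
Drop 3: T rot0 at col 1 lands with bottom-row=4; cleared 0 line(s) (total 0); column heights now [0 5 6 5 5], max=6
Drop 4: S rot3 at col 2 lands with bottom-row=5; cleared 0 line(s) (total 0); column heights now [0 5 8 7 5], max=8
Drop 5: L rot0 at col 2 lands with bottom-row=8; cleared 0 line(s) (total 0); column heights now [0 5 9 9 10], max=10

Answer: 0 5 9 9 10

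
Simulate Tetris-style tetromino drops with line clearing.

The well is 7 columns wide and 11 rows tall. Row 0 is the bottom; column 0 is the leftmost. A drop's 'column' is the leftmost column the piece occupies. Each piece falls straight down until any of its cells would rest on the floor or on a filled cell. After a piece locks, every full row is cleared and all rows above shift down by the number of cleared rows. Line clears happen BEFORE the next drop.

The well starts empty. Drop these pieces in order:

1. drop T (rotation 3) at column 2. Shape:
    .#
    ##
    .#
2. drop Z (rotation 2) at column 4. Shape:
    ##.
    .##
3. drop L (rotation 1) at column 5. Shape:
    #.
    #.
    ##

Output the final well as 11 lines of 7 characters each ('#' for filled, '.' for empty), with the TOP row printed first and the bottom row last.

Answer: .......
.......
.......
.......
.......
.......
.....#.
.....#.
...#.##
..####.
...#.##

Derivation:
Drop 1: T rot3 at col 2 lands with bottom-row=0; cleared 0 line(s) (total 0); column heights now [0 0 2 3 0 0 0], max=3
Drop 2: Z rot2 at col 4 lands with bottom-row=0; cleared 0 line(s) (total 0); column heights now [0 0 2 3 2 2 1], max=3
Drop 3: L rot1 at col 5 lands with bottom-row=2; cleared 0 line(s) (total 0); column heights now [0 0 2 3 2 5 3], max=5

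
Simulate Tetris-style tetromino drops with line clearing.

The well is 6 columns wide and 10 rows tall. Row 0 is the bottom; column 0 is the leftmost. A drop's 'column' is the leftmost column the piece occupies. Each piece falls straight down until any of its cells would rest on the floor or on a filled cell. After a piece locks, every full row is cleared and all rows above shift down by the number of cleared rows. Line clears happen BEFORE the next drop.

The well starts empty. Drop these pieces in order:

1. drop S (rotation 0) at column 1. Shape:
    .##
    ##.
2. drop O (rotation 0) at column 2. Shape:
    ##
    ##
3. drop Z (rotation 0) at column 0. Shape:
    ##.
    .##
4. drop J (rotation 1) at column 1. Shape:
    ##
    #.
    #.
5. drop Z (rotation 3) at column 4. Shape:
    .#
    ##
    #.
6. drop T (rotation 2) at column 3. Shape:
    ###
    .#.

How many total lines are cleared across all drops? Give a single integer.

Drop 1: S rot0 at col 1 lands with bottom-row=0; cleared 0 line(s) (total 0); column heights now [0 1 2 2 0 0], max=2
Drop 2: O rot0 at col 2 lands with bottom-row=2; cleared 0 line(s) (total 0); column heights now [0 1 4 4 0 0], max=4
Drop 3: Z rot0 at col 0 lands with bottom-row=4; cleared 0 line(s) (total 0); column heights now [6 6 5 4 0 0], max=6
Drop 4: J rot1 at col 1 lands with bottom-row=6; cleared 0 line(s) (total 0); column heights now [6 9 9 4 0 0], max=9
Drop 5: Z rot3 at col 4 lands with bottom-row=0; cleared 0 line(s) (total 0); column heights now [6 9 9 4 2 3], max=9
Drop 6: T rot2 at col 3 lands with bottom-row=3; cleared 0 line(s) (total 0); column heights now [6 9 9 5 5 5], max=9

Answer: 0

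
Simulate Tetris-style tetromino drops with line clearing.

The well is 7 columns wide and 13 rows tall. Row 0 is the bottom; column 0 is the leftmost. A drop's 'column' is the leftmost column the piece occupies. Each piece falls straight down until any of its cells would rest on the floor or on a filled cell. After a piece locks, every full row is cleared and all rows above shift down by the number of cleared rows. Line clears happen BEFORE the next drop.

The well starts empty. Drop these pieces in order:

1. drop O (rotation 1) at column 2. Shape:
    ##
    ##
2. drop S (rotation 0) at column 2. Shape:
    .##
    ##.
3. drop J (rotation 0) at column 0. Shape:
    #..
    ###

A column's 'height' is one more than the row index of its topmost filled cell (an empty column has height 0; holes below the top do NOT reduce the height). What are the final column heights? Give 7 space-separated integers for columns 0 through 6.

Answer: 5 4 4 4 4 0 0

Derivation:
Drop 1: O rot1 at col 2 lands with bottom-row=0; cleared 0 line(s) (total 0); column heights now [0 0 2 2 0 0 0], max=2
Drop 2: S rot0 at col 2 lands with bottom-row=2; cleared 0 line(s) (total 0); column heights now [0 0 3 4 4 0 0], max=4
Drop 3: J rot0 at col 0 lands with bottom-row=3; cleared 0 line(s) (total 0); column heights now [5 4 4 4 4 0 0], max=5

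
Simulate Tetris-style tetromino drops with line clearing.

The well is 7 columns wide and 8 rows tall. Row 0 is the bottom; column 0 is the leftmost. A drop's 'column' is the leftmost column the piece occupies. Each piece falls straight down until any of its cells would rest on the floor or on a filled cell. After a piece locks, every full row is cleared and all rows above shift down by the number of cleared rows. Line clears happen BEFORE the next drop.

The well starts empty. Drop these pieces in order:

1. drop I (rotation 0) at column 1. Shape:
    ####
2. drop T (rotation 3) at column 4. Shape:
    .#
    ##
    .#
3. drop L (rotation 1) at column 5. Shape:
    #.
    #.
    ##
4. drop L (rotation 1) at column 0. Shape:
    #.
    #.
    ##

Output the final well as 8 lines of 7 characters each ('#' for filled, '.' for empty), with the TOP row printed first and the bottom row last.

Answer: .......
.......
.....#.
.....#.
#....##
#....#.
##..##.
.#####.

Derivation:
Drop 1: I rot0 at col 1 lands with bottom-row=0; cleared 0 line(s) (total 0); column heights now [0 1 1 1 1 0 0], max=1
Drop 2: T rot3 at col 4 lands with bottom-row=0; cleared 0 line(s) (total 0); column heights now [0 1 1 1 2 3 0], max=3
Drop 3: L rot1 at col 5 lands with bottom-row=3; cleared 0 line(s) (total 0); column heights now [0 1 1 1 2 6 4], max=6
Drop 4: L rot1 at col 0 lands with bottom-row=1; cleared 0 line(s) (total 0); column heights now [4 2 1 1 2 6 4], max=6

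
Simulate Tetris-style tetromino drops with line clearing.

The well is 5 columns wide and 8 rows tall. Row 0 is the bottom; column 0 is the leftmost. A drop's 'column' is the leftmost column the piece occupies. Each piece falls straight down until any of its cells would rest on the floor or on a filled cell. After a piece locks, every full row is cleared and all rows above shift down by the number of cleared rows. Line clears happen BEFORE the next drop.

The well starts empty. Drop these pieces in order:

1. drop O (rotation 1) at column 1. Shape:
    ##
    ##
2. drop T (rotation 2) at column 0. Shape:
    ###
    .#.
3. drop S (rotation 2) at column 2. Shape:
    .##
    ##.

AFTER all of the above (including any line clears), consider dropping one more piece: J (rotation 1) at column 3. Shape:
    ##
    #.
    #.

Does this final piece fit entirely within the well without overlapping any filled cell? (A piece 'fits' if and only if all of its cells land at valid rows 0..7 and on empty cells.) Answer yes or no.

Answer: no

Derivation:
Drop 1: O rot1 at col 1 lands with bottom-row=0; cleared 0 line(s) (total 0); column heights now [0 2 2 0 0], max=2
Drop 2: T rot2 at col 0 lands with bottom-row=2; cleared 0 line(s) (total 0); column heights now [4 4 4 0 0], max=4
Drop 3: S rot2 at col 2 lands with bottom-row=4; cleared 0 line(s) (total 0); column heights now [4 4 5 6 6], max=6
Test piece J rot1 at col 3 (width 2): heights before test = [4 4 5 6 6]; fits = False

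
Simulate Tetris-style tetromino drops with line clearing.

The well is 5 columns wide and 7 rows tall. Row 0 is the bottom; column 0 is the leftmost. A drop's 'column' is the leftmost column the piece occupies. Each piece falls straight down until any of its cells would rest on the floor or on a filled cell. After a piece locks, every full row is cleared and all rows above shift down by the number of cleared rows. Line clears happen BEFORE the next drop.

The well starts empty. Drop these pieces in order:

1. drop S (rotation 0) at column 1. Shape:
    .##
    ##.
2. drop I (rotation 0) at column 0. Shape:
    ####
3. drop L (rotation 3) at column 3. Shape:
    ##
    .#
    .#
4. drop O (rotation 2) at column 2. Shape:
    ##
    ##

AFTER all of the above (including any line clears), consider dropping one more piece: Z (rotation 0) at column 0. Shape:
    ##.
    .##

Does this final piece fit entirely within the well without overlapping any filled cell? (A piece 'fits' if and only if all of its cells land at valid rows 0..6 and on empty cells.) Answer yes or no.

Answer: yes

Derivation:
Drop 1: S rot0 at col 1 lands with bottom-row=0; cleared 0 line(s) (total 0); column heights now [0 1 2 2 0], max=2
Drop 2: I rot0 at col 0 lands with bottom-row=2; cleared 0 line(s) (total 0); column heights now [3 3 3 3 0], max=3
Drop 3: L rot3 at col 3 lands with bottom-row=1; cleared 1 line(s) (total 1); column heights now [0 1 2 3 3], max=3
Drop 4: O rot2 at col 2 lands with bottom-row=3; cleared 0 line(s) (total 1); column heights now [0 1 5 5 3], max=5
Test piece Z rot0 at col 0 (width 3): heights before test = [0 1 5 5 3]; fits = True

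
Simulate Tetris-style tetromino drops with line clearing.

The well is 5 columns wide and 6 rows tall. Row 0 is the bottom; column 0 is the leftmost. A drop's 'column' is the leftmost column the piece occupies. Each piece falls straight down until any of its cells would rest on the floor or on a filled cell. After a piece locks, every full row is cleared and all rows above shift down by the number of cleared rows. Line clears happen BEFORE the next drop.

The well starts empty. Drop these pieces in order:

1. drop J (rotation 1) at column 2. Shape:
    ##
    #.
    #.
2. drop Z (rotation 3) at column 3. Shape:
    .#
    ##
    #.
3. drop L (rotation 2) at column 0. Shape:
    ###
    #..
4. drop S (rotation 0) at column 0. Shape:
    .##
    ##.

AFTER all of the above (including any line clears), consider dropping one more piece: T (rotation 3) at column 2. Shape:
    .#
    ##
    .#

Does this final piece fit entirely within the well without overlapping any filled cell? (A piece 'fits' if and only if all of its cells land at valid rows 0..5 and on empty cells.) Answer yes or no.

Drop 1: J rot1 at col 2 lands with bottom-row=0; cleared 0 line(s) (total 0); column heights now [0 0 3 3 0], max=3
Drop 2: Z rot3 at col 3 lands with bottom-row=3; cleared 0 line(s) (total 0); column heights now [0 0 3 5 6], max=6
Drop 3: L rot2 at col 0 lands with bottom-row=2; cleared 0 line(s) (total 0); column heights now [4 4 4 5 6], max=6
Drop 4: S rot0 at col 0 lands with bottom-row=4; cleared 0 line(s) (total 0); column heights now [5 6 6 5 6], max=6
Test piece T rot3 at col 2 (width 2): heights before test = [5 6 6 5 6]; fits = False

Answer: no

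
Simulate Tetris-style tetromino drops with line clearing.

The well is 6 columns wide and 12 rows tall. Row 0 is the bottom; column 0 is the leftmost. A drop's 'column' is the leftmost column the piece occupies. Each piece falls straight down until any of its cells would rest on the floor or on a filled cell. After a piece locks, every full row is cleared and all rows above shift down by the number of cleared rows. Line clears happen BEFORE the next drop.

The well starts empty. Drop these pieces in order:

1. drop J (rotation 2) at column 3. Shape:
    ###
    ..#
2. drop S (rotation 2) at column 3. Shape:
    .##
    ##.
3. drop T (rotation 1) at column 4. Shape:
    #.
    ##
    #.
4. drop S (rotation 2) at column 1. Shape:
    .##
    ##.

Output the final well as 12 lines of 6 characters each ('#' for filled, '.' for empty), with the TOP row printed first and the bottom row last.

Answer: ......
......
......
......
......
....#.
....##
....#.
..####
.####.
...###
.....#

Derivation:
Drop 1: J rot2 at col 3 lands with bottom-row=0; cleared 0 line(s) (total 0); column heights now [0 0 0 2 2 2], max=2
Drop 2: S rot2 at col 3 lands with bottom-row=2; cleared 0 line(s) (total 0); column heights now [0 0 0 3 4 4], max=4
Drop 3: T rot1 at col 4 lands with bottom-row=4; cleared 0 line(s) (total 0); column heights now [0 0 0 3 7 6], max=7
Drop 4: S rot2 at col 1 lands with bottom-row=2; cleared 0 line(s) (total 0); column heights now [0 3 4 4 7 6], max=7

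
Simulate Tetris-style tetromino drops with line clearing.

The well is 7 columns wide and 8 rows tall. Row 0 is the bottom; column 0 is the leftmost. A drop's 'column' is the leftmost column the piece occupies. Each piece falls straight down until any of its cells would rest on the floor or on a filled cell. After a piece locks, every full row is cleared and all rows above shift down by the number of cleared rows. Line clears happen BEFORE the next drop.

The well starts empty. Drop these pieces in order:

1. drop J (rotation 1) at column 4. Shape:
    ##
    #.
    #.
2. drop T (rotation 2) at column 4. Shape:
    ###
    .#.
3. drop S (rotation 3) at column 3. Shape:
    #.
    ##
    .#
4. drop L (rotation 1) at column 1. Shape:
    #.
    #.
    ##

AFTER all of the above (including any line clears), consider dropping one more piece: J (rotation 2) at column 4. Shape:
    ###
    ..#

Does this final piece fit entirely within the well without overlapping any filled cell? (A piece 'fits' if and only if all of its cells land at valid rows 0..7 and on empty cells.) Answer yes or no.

Answer: yes

Derivation:
Drop 1: J rot1 at col 4 lands with bottom-row=0; cleared 0 line(s) (total 0); column heights now [0 0 0 0 3 3 0], max=3
Drop 2: T rot2 at col 4 lands with bottom-row=3; cleared 0 line(s) (total 0); column heights now [0 0 0 0 5 5 5], max=5
Drop 3: S rot3 at col 3 lands with bottom-row=5; cleared 0 line(s) (total 0); column heights now [0 0 0 8 7 5 5], max=8
Drop 4: L rot1 at col 1 lands with bottom-row=0; cleared 0 line(s) (total 0); column heights now [0 3 1 8 7 5 5], max=8
Test piece J rot2 at col 4 (width 3): heights before test = [0 3 1 8 7 5 5]; fits = True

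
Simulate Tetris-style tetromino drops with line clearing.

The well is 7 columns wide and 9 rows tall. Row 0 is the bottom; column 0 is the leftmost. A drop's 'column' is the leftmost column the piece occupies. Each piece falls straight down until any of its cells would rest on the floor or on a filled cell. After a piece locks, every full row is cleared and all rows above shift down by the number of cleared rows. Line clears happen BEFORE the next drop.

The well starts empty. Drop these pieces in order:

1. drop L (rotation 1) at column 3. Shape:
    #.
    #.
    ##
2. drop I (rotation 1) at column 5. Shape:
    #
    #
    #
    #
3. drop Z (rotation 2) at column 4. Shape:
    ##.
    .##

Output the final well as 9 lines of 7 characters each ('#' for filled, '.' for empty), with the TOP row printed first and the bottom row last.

Drop 1: L rot1 at col 3 lands with bottom-row=0; cleared 0 line(s) (total 0); column heights now [0 0 0 3 1 0 0], max=3
Drop 2: I rot1 at col 5 lands with bottom-row=0; cleared 0 line(s) (total 0); column heights now [0 0 0 3 1 4 0], max=4
Drop 3: Z rot2 at col 4 lands with bottom-row=4; cleared 0 line(s) (total 0); column heights now [0 0 0 3 6 6 5], max=6

Answer: .......
.......
.......
....##.
.....##
.....#.
...#.#.
...#.#.
...###.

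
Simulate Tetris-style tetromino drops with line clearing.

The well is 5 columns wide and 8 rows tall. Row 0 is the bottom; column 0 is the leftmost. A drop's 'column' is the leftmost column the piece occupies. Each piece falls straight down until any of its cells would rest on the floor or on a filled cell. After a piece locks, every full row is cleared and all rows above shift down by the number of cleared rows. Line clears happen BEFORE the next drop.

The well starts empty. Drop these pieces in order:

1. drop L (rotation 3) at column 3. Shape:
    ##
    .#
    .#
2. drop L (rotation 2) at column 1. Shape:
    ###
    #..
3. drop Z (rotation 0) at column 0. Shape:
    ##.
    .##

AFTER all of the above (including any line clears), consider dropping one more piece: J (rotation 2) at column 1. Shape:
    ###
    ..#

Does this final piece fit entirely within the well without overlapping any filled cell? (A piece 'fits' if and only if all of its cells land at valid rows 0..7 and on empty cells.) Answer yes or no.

Drop 1: L rot3 at col 3 lands with bottom-row=0; cleared 0 line(s) (total 0); column heights now [0 0 0 3 3], max=3
Drop 2: L rot2 at col 1 lands with bottom-row=2; cleared 0 line(s) (total 0); column heights now [0 4 4 4 3], max=4
Drop 3: Z rot0 at col 0 lands with bottom-row=4; cleared 0 line(s) (total 0); column heights now [6 6 5 4 3], max=6
Test piece J rot2 at col 1 (width 3): heights before test = [6 6 5 4 3]; fits = True

Answer: yes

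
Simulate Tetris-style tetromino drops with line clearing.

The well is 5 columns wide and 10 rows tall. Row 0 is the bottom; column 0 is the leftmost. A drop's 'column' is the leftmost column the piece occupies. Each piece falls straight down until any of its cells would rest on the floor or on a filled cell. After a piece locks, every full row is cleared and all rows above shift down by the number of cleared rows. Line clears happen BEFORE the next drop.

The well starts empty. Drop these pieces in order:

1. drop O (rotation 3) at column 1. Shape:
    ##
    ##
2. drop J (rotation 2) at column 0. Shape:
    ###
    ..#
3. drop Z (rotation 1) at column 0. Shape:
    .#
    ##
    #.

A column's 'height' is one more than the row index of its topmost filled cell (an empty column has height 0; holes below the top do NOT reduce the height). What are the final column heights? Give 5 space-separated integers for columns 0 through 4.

Drop 1: O rot3 at col 1 lands with bottom-row=0; cleared 0 line(s) (total 0); column heights now [0 2 2 0 0], max=2
Drop 2: J rot2 at col 0 lands with bottom-row=2; cleared 0 line(s) (total 0); column heights now [4 4 4 0 0], max=4
Drop 3: Z rot1 at col 0 lands with bottom-row=4; cleared 0 line(s) (total 0); column heights now [6 7 4 0 0], max=7

Answer: 6 7 4 0 0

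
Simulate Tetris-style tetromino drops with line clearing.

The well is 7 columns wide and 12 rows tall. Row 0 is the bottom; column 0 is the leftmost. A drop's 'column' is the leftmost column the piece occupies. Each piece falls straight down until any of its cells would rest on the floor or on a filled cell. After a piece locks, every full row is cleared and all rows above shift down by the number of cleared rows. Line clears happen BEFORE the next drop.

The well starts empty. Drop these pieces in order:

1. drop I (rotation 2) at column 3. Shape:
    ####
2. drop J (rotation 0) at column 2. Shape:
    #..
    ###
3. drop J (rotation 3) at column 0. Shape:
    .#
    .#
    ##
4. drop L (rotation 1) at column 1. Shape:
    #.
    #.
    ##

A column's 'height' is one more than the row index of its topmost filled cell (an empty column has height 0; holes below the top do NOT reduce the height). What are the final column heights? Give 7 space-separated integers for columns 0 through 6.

Answer: 1 6 4 2 2 1 1

Derivation:
Drop 1: I rot2 at col 3 lands with bottom-row=0; cleared 0 line(s) (total 0); column heights now [0 0 0 1 1 1 1], max=1
Drop 2: J rot0 at col 2 lands with bottom-row=1; cleared 0 line(s) (total 0); column heights now [0 0 3 2 2 1 1], max=3
Drop 3: J rot3 at col 0 lands with bottom-row=0; cleared 0 line(s) (total 0); column heights now [1 3 3 2 2 1 1], max=3
Drop 4: L rot1 at col 1 lands with bottom-row=3; cleared 0 line(s) (total 0); column heights now [1 6 4 2 2 1 1], max=6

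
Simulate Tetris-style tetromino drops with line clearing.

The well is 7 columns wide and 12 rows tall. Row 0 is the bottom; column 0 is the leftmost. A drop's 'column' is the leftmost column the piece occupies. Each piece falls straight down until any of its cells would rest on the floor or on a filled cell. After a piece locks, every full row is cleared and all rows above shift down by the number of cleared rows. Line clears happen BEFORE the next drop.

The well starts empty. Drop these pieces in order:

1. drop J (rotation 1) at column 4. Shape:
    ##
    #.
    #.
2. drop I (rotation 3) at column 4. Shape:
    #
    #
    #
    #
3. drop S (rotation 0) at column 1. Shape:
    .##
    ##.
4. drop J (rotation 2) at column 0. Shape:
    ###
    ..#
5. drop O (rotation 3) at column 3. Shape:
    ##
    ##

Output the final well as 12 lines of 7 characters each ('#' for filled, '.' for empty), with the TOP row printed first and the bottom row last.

Answer: .......
.......
.......
...##..
...##..
....#..
....#..
....#..
###.#..
..#.##.
..###..
.##.#..

Derivation:
Drop 1: J rot1 at col 4 lands with bottom-row=0; cleared 0 line(s) (total 0); column heights now [0 0 0 0 3 3 0], max=3
Drop 2: I rot3 at col 4 lands with bottom-row=3; cleared 0 line(s) (total 0); column heights now [0 0 0 0 7 3 0], max=7
Drop 3: S rot0 at col 1 lands with bottom-row=0; cleared 0 line(s) (total 0); column heights now [0 1 2 2 7 3 0], max=7
Drop 4: J rot2 at col 0 lands with bottom-row=2; cleared 0 line(s) (total 0); column heights now [4 4 4 2 7 3 0], max=7
Drop 5: O rot3 at col 3 lands with bottom-row=7; cleared 0 line(s) (total 0); column heights now [4 4 4 9 9 3 0], max=9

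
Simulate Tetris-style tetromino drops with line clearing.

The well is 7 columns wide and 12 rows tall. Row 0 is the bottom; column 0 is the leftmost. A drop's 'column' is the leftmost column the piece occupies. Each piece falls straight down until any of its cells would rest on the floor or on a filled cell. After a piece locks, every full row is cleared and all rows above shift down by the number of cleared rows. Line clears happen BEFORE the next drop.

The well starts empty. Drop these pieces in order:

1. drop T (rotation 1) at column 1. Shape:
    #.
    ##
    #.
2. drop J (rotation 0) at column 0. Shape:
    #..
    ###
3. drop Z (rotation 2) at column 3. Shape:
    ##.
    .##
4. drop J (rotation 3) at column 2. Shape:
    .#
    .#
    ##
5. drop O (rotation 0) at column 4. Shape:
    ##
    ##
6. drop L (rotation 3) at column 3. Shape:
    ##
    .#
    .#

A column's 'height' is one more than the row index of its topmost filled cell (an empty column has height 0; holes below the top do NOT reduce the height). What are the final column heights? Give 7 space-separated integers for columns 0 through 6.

Drop 1: T rot1 at col 1 lands with bottom-row=0; cleared 0 line(s) (total 0); column heights now [0 3 2 0 0 0 0], max=3
Drop 2: J rot0 at col 0 lands with bottom-row=3; cleared 0 line(s) (total 0); column heights now [5 4 4 0 0 0 0], max=5
Drop 3: Z rot2 at col 3 lands with bottom-row=0; cleared 0 line(s) (total 0); column heights now [5 4 4 2 2 1 0], max=5
Drop 4: J rot3 at col 2 lands with bottom-row=4; cleared 0 line(s) (total 0); column heights now [5 4 5 7 2 1 0], max=7
Drop 5: O rot0 at col 4 lands with bottom-row=2; cleared 0 line(s) (total 0); column heights now [5 4 5 7 4 4 0], max=7
Drop 6: L rot3 at col 3 lands with bottom-row=5; cleared 0 line(s) (total 0); column heights now [5 4 5 8 8 4 0], max=8

Answer: 5 4 5 8 8 4 0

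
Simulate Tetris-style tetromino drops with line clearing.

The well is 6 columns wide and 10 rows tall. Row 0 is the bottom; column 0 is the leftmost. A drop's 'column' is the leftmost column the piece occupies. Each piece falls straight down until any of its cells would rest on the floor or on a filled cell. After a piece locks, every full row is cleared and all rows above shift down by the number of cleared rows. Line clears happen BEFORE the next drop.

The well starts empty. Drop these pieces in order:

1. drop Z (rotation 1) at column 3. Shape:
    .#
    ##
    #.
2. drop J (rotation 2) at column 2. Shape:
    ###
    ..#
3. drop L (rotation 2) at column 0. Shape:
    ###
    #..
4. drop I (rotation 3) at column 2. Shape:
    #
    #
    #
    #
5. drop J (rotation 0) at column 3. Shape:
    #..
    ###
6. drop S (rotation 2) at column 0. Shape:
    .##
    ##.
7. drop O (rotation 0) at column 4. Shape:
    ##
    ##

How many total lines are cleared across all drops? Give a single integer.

Drop 1: Z rot1 at col 3 lands with bottom-row=0; cleared 0 line(s) (total 0); column heights now [0 0 0 2 3 0], max=3
Drop 2: J rot2 at col 2 lands with bottom-row=3; cleared 0 line(s) (total 0); column heights now [0 0 5 5 5 0], max=5
Drop 3: L rot2 at col 0 lands with bottom-row=4; cleared 0 line(s) (total 0); column heights now [6 6 6 5 5 0], max=6
Drop 4: I rot3 at col 2 lands with bottom-row=6; cleared 0 line(s) (total 0); column heights now [6 6 10 5 5 0], max=10
Drop 5: J rot0 at col 3 lands with bottom-row=5; cleared 1 line(s) (total 1); column heights now [5 0 9 6 5 0], max=9
Drop 6: S rot2 at col 0 lands with bottom-row=8; cleared 0 line(s) (total 1); column heights now [9 10 10 6 5 0], max=10
Drop 7: O rot0 at col 4 lands with bottom-row=5; cleared 0 line(s) (total 1); column heights now [9 10 10 6 7 7], max=10

Answer: 1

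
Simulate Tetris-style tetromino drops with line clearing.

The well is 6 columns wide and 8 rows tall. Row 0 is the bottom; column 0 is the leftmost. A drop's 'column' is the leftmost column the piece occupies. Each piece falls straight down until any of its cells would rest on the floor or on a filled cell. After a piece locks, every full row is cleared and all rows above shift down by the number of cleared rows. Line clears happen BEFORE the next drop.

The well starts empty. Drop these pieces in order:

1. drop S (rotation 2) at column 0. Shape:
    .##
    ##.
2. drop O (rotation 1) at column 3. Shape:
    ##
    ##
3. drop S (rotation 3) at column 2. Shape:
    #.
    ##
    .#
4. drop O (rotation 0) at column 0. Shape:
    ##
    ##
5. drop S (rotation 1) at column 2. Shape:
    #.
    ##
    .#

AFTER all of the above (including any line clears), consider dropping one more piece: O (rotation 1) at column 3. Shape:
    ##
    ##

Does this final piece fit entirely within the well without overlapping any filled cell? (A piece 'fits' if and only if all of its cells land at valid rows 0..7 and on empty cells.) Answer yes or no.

Drop 1: S rot2 at col 0 lands with bottom-row=0; cleared 0 line(s) (total 0); column heights now [1 2 2 0 0 0], max=2
Drop 2: O rot1 at col 3 lands with bottom-row=0; cleared 0 line(s) (total 0); column heights now [1 2 2 2 2 0], max=2
Drop 3: S rot3 at col 2 lands with bottom-row=2; cleared 0 line(s) (total 0); column heights now [1 2 5 4 2 0], max=5
Drop 4: O rot0 at col 0 lands with bottom-row=2; cleared 0 line(s) (total 0); column heights now [4 4 5 4 2 0], max=5
Drop 5: S rot1 at col 2 lands with bottom-row=4; cleared 0 line(s) (total 0); column heights now [4 4 7 6 2 0], max=7
Test piece O rot1 at col 3 (width 2): heights before test = [4 4 7 6 2 0]; fits = True

Answer: yes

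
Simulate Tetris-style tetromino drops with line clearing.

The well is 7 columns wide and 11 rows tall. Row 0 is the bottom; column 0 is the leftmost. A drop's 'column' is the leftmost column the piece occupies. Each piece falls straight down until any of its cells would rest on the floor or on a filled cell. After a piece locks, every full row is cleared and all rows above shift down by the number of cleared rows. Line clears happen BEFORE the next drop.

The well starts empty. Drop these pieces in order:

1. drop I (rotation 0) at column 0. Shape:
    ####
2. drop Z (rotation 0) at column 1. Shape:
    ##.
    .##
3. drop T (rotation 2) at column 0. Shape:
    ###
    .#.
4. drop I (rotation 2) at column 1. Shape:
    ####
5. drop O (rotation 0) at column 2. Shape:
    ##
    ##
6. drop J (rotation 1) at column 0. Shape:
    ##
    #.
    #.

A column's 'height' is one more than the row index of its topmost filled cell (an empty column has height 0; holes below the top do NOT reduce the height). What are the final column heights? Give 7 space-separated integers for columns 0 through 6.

Drop 1: I rot0 at col 0 lands with bottom-row=0; cleared 0 line(s) (total 0); column heights now [1 1 1 1 0 0 0], max=1
Drop 2: Z rot0 at col 1 lands with bottom-row=1; cleared 0 line(s) (total 0); column heights now [1 3 3 2 0 0 0], max=3
Drop 3: T rot2 at col 0 lands with bottom-row=3; cleared 0 line(s) (total 0); column heights now [5 5 5 2 0 0 0], max=5
Drop 4: I rot2 at col 1 lands with bottom-row=5; cleared 0 line(s) (total 0); column heights now [5 6 6 6 6 0 0], max=6
Drop 5: O rot0 at col 2 lands with bottom-row=6; cleared 0 line(s) (total 0); column heights now [5 6 8 8 6 0 0], max=8
Drop 6: J rot1 at col 0 lands with bottom-row=5; cleared 0 line(s) (total 0); column heights now [8 8 8 8 6 0 0], max=8

Answer: 8 8 8 8 6 0 0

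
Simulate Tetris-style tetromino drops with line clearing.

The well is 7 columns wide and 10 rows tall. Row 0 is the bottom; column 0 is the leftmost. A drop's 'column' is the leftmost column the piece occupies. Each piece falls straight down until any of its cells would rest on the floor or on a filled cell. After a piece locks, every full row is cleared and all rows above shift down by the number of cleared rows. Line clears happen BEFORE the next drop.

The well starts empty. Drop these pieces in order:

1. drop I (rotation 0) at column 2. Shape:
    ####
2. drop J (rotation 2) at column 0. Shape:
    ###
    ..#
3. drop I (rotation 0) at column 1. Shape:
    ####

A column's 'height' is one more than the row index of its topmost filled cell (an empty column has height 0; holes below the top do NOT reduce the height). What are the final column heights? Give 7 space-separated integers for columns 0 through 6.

Answer: 3 4 4 4 4 1 0

Derivation:
Drop 1: I rot0 at col 2 lands with bottom-row=0; cleared 0 line(s) (total 0); column heights now [0 0 1 1 1 1 0], max=1
Drop 2: J rot2 at col 0 lands with bottom-row=1; cleared 0 line(s) (total 0); column heights now [3 3 3 1 1 1 0], max=3
Drop 3: I rot0 at col 1 lands with bottom-row=3; cleared 0 line(s) (total 0); column heights now [3 4 4 4 4 1 0], max=4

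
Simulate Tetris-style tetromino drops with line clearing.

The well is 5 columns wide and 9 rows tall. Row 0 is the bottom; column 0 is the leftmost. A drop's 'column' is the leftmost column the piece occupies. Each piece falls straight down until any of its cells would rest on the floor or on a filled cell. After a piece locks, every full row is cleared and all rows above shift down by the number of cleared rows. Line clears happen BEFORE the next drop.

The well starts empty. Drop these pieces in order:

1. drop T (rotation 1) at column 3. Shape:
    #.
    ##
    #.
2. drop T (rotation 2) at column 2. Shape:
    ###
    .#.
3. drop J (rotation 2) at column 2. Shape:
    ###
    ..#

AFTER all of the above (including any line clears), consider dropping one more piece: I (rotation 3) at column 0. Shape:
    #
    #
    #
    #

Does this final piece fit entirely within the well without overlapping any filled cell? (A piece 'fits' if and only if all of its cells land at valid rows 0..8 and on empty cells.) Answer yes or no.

Answer: yes

Derivation:
Drop 1: T rot1 at col 3 lands with bottom-row=0; cleared 0 line(s) (total 0); column heights now [0 0 0 3 2], max=3
Drop 2: T rot2 at col 2 lands with bottom-row=3; cleared 0 line(s) (total 0); column heights now [0 0 5 5 5], max=5
Drop 3: J rot2 at col 2 lands with bottom-row=5; cleared 0 line(s) (total 0); column heights now [0 0 7 7 7], max=7
Test piece I rot3 at col 0 (width 1): heights before test = [0 0 7 7 7]; fits = True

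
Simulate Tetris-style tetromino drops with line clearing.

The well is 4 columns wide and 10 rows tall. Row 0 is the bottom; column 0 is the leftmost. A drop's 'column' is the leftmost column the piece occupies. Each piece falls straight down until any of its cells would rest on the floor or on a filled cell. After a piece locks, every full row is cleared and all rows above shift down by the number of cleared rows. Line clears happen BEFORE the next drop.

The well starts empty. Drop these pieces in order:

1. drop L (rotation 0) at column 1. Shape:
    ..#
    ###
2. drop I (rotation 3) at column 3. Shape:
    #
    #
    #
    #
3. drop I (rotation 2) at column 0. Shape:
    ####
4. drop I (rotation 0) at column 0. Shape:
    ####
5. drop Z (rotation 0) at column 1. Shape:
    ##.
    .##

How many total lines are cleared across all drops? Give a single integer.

Drop 1: L rot0 at col 1 lands with bottom-row=0; cleared 0 line(s) (total 0); column heights now [0 1 1 2], max=2
Drop 2: I rot3 at col 3 lands with bottom-row=2; cleared 0 line(s) (total 0); column heights now [0 1 1 6], max=6
Drop 3: I rot2 at col 0 lands with bottom-row=6; cleared 1 line(s) (total 1); column heights now [0 1 1 6], max=6
Drop 4: I rot0 at col 0 lands with bottom-row=6; cleared 1 line(s) (total 2); column heights now [0 1 1 6], max=6
Drop 5: Z rot0 at col 1 lands with bottom-row=6; cleared 0 line(s) (total 2); column heights now [0 8 8 7], max=8

Answer: 2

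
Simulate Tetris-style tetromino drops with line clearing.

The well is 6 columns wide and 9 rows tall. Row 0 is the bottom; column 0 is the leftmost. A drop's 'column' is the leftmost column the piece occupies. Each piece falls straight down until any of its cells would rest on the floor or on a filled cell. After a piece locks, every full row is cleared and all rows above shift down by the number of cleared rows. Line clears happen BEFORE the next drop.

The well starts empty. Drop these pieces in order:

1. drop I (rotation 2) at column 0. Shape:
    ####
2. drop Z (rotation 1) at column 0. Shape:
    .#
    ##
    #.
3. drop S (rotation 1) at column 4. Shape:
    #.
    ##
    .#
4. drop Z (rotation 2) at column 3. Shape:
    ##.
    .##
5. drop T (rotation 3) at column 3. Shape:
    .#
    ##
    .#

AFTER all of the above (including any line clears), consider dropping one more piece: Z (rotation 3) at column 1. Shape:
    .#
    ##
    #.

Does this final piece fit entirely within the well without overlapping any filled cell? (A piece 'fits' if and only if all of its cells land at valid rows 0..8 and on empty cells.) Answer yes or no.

Answer: yes

Derivation:
Drop 1: I rot2 at col 0 lands with bottom-row=0; cleared 0 line(s) (total 0); column heights now [1 1 1 1 0 0], max=1
Drop 2: Z rot1 at col 0 lands with bottom-row=1; cleared 0 line(s) (total 0); column heights now [3 4 1 1 0 0], max=4
Drop 3: S rot1 at col 4 lands with bottom-row=0; cleared 0 line(s) (total 0); column heights now [3 4 1 1 3 2], max=4
Drop 4: Z rot2 at col 3 lands with bottom-row=3; cleared 0 line(s) (total 0); column heights now [3 4 1 5 5 4], max=5
Drop 5: T rot3 at col 3 lands with bottom-row=5; cleared 0 line(s) (total 0); column heights now [3 4 1 7 8 4], max=8
Test piece Z rot3 at col 1 (width 2): heights before test = [3 4 1 7 8 4]; fits = True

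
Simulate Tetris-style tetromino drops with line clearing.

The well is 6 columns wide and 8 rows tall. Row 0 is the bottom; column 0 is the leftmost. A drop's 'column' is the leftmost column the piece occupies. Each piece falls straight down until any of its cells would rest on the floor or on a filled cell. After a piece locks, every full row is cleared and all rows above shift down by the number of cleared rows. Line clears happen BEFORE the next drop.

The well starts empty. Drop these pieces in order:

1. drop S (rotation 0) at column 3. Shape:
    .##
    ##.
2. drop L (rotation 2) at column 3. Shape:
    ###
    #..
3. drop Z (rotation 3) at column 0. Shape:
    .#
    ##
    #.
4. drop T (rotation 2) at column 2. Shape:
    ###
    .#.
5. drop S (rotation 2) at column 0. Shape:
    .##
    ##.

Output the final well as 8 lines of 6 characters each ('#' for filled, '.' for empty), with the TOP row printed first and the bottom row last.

Drop 1: S rot0 at col 3 lands with bottom-row=0; cleared 0 line(s) (total 0); column heights now [0 0 0 1 2 2], max=2
Drop 2: L rot2 at col 3 lands with bottom-row=1; cleared 0 line(s) (total 0); column heights now [0 0 0 3 3 3], max=3
Drop 3: Z rot3 at col 0 lands with bottom-row=0; cleared 0 line(s) (total 0); column heights now [2 3 0 3 3 3], max=3
Drop 4: T rot2 at col 2 lands with bottom-row=3; cleared 0 line(s) (total 0); column heights now [2 3 5 5 5 3], max=5
Drop 5: S rot2 at col 0 lands with bottom-row=4; cleared 0 line(s) (total 0); column heights now [5 6 6 5 5 3], max=6

Answer: ......
......
.##...
#####.
...#..
.#.###
##.###
#..##.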